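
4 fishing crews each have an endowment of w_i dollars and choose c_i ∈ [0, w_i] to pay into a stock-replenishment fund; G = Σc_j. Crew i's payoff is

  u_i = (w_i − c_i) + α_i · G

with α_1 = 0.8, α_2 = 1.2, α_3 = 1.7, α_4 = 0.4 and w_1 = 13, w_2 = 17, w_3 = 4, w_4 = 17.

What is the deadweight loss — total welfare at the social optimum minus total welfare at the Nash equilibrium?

∂u_i/∂c_i = α_i − 1, so crew i contributes w_i if α_i > 1, else 0.
α_i > 1 for i ∈ {2, 3}; NE contributions (0, 17, 4, 0), G = 21.
W^NE = Σw_i − G^NE + (Σα_i)·G^NE = 51 + 3.1·21 = 116.1.
Planner: ∂(Σu_j)/∂c_i = Σα_j − 1 = 3.1 > 0, so everyone contributes w_i; G^SO = 51, W^SO = 51 + 3.1·51 = 209.1.
Deadweight loss = 93.

93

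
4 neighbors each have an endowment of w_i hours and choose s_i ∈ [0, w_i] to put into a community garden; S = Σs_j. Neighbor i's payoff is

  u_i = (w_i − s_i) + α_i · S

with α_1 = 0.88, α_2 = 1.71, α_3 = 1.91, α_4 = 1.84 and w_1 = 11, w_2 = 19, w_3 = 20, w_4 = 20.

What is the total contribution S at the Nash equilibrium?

59

∂u_i/∂s_i = α_i − 1, so neighbor i contributes w_i if α_i > 1, else 0.
α_i > 1 for i ∈ {2, 3, 4}; NE contributions (0, 19, 20, 20), S = 59.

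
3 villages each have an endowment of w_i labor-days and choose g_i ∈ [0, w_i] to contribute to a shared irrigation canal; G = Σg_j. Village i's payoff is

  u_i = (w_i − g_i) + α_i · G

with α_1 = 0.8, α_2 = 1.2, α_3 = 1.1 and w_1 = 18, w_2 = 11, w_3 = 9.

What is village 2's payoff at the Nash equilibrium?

∂u_i/∂g_i = α_i − 1, so village i contributes w_i if α_i > 1, else 0.
α_i > 1 for i ∈ {2, 3}; NE contributions (0, 11, 9), G = 20.
u_2 = (11 − 11) + 1.2·20 = 24.

24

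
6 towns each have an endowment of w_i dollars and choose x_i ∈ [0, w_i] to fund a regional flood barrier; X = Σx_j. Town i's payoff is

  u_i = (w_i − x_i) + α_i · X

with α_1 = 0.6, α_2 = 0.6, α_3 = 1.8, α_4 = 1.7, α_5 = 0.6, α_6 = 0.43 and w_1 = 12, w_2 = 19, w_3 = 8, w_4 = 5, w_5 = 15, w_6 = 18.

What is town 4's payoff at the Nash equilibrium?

22.1

∂u_i/∂x_i = α_i − 1, so town i contributes w_i if α_i > 1, else 0.
α_i > 1 for i ∈ {3, 4}; NE contributions (0, 0, 8, 5, 0, 0), X = 13.
u_4 = (5 − 5) + 1.7·13 = 22.1.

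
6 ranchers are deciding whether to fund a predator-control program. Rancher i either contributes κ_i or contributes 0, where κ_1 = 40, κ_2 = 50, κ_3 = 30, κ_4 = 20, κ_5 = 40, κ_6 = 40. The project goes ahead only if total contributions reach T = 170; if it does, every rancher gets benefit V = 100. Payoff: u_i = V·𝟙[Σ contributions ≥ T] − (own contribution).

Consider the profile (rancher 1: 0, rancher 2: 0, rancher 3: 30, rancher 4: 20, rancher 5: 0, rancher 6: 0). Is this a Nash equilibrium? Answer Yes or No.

Total = 50 < 170: not provided.
Rancher 1 (pledges 0, payoff 0): pledging 40 → total 90, payoff -40. No gain.
Rancher 2 (pledges 0, payoff 0): pledging 50 → total 100, payoff -50. No gain.
Rancher 3 (pledges 30, payoff -30): dropping to 0 → total 20, payoff 0. Profitable deviation.

No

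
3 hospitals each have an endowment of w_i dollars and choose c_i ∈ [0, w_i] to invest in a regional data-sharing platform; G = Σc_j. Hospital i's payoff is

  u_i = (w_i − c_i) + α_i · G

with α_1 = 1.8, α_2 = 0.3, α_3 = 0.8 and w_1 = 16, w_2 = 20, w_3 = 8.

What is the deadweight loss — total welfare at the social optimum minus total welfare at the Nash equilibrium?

∂u_i/∂c_i = α_i − 1, so hospital i contributes w_i if α_i > 1, else 0.
α_i > 1 for i ∈ {1}; NE contributions (16, 0, 0), G = 16.
W^NE = Σw_i − G^NE + (Σα_i)·G^NE = 44 + 1.9·16 = 74.4.
Planner: ∂(Σu_j)/∂c_i = Σα_j − 1 = 1.9 > 0, so everyone contributes w_i; G^SO = 44, W^SO = 44 + 1.9·44 = 127.6.
Deadweight loss = 53.2.

53.2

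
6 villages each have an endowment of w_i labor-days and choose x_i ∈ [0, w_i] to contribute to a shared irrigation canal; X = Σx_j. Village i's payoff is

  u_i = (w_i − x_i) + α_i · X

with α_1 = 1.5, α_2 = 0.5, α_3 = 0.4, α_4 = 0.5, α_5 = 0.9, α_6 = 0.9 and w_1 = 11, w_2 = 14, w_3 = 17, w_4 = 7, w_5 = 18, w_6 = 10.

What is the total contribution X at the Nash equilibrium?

11

∂u_i/∂x_i = α_i − 1, so village i contributes w_i if α_i > 1, else 0.
α_i > 1 for i ∈ {1}; NE contributions (11, 0, 0, 0, 0, 0), X = 11.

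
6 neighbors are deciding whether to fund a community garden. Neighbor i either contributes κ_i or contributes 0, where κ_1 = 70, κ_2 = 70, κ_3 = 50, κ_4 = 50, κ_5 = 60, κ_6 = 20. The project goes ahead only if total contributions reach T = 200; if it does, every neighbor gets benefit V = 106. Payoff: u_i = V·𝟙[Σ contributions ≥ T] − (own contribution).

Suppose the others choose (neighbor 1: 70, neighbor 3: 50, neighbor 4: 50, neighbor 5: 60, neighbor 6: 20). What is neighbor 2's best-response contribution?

0

Others' total = 250 ≥ 200; contributing adds cost 70 for no extra benefit.
Best response: 0.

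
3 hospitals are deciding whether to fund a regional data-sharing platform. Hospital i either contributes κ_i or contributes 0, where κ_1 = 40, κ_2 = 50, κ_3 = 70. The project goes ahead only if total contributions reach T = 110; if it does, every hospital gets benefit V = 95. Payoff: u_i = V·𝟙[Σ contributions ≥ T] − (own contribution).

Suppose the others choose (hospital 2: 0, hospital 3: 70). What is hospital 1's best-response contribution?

Others' total = 70. Contributing 40 brings total to 110 ≥ 110: gain V − κ_1 = 55.
Best response: 40.

40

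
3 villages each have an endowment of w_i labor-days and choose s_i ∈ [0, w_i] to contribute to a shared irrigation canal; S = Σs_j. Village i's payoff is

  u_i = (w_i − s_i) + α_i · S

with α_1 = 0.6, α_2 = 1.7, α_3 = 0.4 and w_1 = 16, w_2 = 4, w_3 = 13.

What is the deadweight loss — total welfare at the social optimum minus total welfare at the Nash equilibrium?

∂u_i/∂s_i = α_i − 1, so village i contributes w_i if α_i > 1, else 0.
α_i > 1 for i ∈ {2}; NE contributions (0, 4, 0), S = 4.
W^NE = Σw_i − S^NE + (Σα_i)·S^NE = 33 + 1.7·4 = 39.8.
Planner: ∂(Σu_j)/∂s_i = Σα_j − 1 = 1.7 > 0, so everyone contributes w_i; S^SO = 33, W^SO = 33 + 1.7·33 = 89.1.
Deadweight loss = 49.3.

49.3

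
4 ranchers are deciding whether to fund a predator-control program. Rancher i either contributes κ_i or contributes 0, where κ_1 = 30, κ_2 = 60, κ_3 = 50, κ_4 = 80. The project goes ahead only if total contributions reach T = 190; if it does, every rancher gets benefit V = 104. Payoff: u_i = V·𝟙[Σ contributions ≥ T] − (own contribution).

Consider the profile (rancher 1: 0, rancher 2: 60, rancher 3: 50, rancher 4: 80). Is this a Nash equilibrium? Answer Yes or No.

Yes

Total = 190 ≥ 190: provided.
Rancher 1 (pledges 0, payoff 104): pledging 30 → total 220, payoff 74. No gain.
Rancher 2 (pledges 60, payoff 44): dropping to 0 → total 130, payoff 0. No gain.
Rancher 3 (pledges 50, payoff 54): dropping to 0 → total 140, payoff 0. No gain.
Rancher 4 (pledges 80, payoff 24): dropping to 0 → total 110, payoff 0. No gain.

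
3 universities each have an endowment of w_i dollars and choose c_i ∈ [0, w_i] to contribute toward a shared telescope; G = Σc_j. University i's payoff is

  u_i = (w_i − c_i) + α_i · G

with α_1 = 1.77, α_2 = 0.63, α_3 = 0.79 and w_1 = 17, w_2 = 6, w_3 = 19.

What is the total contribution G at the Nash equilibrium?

17

∂u_i/∂c_i = α_i − 1, so university i contributes w_i if α_i > 1, else 0.
α_i > 1 for i ∈ {1}; NE contributions (17, 0, 0), G = 17.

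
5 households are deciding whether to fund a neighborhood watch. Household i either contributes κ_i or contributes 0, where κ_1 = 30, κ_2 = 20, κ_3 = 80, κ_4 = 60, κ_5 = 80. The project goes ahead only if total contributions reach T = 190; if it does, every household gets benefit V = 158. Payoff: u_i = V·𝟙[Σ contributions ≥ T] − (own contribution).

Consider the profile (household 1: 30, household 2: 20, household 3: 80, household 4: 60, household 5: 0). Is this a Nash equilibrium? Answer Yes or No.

Total = 190 ≥ 190: provided.
Household 1 (pledges 30, payoff 128): dropping to 0 → total 160, payoff 0. No gain.
Household 2 (pledges 20, payoff 138): dropping to 0 → total 170, payoff 0. No gain.
Household 3 (pledges 80, payoff 78): dropping to 0 → total 110, payoff 0. No gain.
Household 4 (pledges 60, payoff 98): dropping to 0 → total 130, payoff 0. No gain.
Household 5 (pledges 0, payoff 158): pledging 80 → total 270, payoff 78. No gain.

Yes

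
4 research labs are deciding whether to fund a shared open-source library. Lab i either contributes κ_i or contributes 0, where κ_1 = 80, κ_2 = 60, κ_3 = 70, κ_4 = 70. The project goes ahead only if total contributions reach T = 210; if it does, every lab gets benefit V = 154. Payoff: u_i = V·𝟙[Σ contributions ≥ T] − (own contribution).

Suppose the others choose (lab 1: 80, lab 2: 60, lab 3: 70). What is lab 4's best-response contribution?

0

Others' total = 210 ≥ 210; contributing adds cost 70 for no extra benefit.
Best response: 0.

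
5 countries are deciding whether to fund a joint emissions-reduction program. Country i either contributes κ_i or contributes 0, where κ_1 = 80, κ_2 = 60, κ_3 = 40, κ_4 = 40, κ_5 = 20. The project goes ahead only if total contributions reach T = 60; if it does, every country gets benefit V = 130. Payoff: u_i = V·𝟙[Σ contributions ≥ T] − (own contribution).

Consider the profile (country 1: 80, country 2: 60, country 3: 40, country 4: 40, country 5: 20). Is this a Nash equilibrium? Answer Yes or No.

Total = 240 ≥ 60: provided.
Country 1 (pledges 80, payoff 50): dropping to 0 → total 160, payoff 130. Profitable deviation.

No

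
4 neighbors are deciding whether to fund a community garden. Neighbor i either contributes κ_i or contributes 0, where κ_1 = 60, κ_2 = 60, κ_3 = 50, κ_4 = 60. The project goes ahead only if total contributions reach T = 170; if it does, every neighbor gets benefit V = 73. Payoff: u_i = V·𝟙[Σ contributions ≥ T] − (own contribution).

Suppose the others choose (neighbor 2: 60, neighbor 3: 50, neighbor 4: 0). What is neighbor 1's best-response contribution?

Others' total = 110. Contributing 60 brings total to 170 ≥ 170: gain V − κ_1 = 13.
Best response: 60.

60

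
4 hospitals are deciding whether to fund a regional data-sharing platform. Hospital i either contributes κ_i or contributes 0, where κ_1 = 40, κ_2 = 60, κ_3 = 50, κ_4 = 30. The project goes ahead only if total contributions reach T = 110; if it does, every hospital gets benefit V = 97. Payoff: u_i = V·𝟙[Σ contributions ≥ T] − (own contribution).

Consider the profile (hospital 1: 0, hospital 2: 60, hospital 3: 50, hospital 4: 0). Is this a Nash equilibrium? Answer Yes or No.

Total = 110 ≥ 110: provided.
Hospital 1 (pledges 0, payoff 97): pledging 40 → total 150, payoff 57. No gain.
Hospital 2 (pledges 60, payoff 37): dropping to 0 → total 50, payoff 0. No gain.
Hospital 3 (pledges 50, payoff 47): dropping to 0 → total 60, payoff 0. No gain.
Hospital 4 (pledges 0, payoff 97): pledging 30 → total 140, payoff 67. No gain.

Yes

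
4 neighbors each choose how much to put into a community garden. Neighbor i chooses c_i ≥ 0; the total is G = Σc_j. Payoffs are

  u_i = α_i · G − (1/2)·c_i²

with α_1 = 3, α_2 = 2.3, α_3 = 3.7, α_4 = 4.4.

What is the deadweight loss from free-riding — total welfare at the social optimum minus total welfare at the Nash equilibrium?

203.23

Neighbor i's FOC: ∂u_i/∂c_i = α_i − c_i = 0, so c_i* = α_i.
NE contributions = (3, 2.3, 3.7, 4.4); G = 13.4.
W^NE = (Σα)·G − ½Σα_i² = 13.4² − ½·47.34 = 155.89.
Planner sets c_i = Σα_j = 13.4 for every i, so G^SO = 4·13.4 = 53.6.
W^SO = (Σα)·G^SO − ½·4·(Σα)² = (4/2)·13.4² = 359.12.
Deadweight loss = W^SO − W^NE = 203.23.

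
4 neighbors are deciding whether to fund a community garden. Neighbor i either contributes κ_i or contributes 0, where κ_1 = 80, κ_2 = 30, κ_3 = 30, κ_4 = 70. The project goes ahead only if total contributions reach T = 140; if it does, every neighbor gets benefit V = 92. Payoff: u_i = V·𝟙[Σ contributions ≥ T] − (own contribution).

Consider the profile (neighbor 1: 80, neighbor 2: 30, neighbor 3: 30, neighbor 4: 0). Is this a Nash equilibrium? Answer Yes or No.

Total = 140 ≥ 140: provided.
Neighbor 1 (pledges 80, payoff 12): dropping to 0 → total 60, payoff 0. No gain.
Neighbor 2 (pledges 30, payoff 62): dropping to 0 → total 110, payoff 0. No gain.
Neighbor 3 (pledges 30, payoff 62): dropping to 0 → total 110, payoff 0. No gain.
Neighbor 4 (pledges 0, payoff 92): pledging 70 → total 210, payoff 22. No gain.

Yes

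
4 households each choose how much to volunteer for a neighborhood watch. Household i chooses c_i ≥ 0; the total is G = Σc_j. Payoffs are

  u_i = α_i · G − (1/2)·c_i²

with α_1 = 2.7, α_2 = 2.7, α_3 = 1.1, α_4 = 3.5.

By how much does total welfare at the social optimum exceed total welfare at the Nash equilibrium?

114.02

Household i's FOC: ∂u_i/∂c_i = α_i − c_i = 0, so c_i* = α_i.
NE contributions = (2.7, 2.7, 1.1, 3.5); G = 10.
W^NE = (Σα)·G − ½Σα_i² = 10² − ½·28.04 = 85.98.
Planner sets c_i = Σα_j = 10 for every i, so G^SO = 4·10 = 40.
W^SO = (Σα)·G^SO − ½·4·(Σα)² = (4/2)·10² = 200.
Deadweight loss = W^SO − W^NE = 114.02.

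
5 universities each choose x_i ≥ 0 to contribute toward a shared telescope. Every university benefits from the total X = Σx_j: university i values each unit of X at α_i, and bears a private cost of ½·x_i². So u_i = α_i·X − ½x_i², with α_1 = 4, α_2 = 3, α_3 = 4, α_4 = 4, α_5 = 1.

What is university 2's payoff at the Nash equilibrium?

University i's FOC: ∂u_i/∂x_i = α_i − x_i = 0, so x_i* = α_i.
NE contributions = (4, 3, 4, 4, 1); X = 16.
u_2 = α_2·X − ½·(x_2)² = 3·16 − ½·3² = 43.5.

43.5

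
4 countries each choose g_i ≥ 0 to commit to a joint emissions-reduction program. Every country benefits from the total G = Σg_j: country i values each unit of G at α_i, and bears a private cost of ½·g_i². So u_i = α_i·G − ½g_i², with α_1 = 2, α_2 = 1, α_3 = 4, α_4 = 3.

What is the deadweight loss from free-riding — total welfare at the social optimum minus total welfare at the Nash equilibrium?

Country i's FOC: ∂u_i/∂g_i = α_i − g_i = 0, so g_i* = α_i.
NE contributions = (2, 1, 4, 3); G = 10.
W^NE = (Σα)·G − ½Σα_i² = 10² − ½·30 = 85.
Planner sets g_i = Σα_j = 10 for every i, so G^SO = 4·10 = 40.
W^SO = (Σα)·G^SO − ½·4·(Σα)² = (4/2)·10² = 200.
Deadweight loss = W^SO − W^NE = 115.

115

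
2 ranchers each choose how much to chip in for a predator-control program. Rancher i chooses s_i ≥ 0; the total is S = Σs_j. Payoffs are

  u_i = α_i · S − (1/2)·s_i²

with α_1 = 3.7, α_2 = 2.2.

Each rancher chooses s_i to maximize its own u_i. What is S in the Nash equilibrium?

Rancher i's FOC: ∂u_i/∂s_i = α_i − s_i = 0, so s_i* = α_i.
NE contributions = (3.7, 2.2); S = 5.9.

5.9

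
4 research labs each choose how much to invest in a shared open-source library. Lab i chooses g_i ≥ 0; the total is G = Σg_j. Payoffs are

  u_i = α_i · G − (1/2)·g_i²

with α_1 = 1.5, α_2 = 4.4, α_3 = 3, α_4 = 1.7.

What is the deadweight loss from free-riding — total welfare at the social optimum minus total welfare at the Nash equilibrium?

129.11

Lab i's FOC: ∂u_i/∂g_i = α_i − g_i = 0, so g_i* = α_i.
NE contributions = (1.5, 4.4, 3, 1.7); G = 10.6.
W^NE = (Σα)·G − ½Σα_i² = 10.6² − ½·33.5 = 95.61.
Planner sets g_i = Σα_j = 10.6 for every i, so G^SO = 4·10.6 = 42.4.
W^SO = (Σα)·G^SO − ½·4·(Σα)² = (4/2)·10.6² = 224.72.
Deadweight loss = W^SO − W^NE = 129.11.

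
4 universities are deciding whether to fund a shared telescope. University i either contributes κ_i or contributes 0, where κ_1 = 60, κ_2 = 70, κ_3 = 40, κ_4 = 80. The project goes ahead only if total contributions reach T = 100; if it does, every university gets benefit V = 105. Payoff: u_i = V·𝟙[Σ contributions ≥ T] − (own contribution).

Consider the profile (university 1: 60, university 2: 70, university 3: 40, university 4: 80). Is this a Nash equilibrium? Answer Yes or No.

No

Total = 250 ≥ 100: provided.
University 1 (pledges 60, payoff 45): dropping to 0 → total 190, payoff 105. Profitable deviation.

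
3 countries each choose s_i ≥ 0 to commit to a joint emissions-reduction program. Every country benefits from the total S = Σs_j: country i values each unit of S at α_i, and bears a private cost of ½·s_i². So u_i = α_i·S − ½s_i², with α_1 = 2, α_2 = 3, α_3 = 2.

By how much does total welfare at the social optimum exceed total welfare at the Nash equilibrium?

33

Country i's FOC: ∂u_i/∂s_i = α_i − s_i = 0, so s_i* = α_i.
NE contributions = (2, 3, 2); S = 7.
W^NE = (Σα)·S − ½Σα_i² = 7² − ½·17 = 40.5.
Planner sets s_i = Σα_j = 7 for every i, so S^SO = 3·7 = 21.
W^SO = (Σα)·S^SO − ½·3·(Σα)² = (3/2)·7² = 73.5.
Deadweight loss = W^SO − W^NE = 33.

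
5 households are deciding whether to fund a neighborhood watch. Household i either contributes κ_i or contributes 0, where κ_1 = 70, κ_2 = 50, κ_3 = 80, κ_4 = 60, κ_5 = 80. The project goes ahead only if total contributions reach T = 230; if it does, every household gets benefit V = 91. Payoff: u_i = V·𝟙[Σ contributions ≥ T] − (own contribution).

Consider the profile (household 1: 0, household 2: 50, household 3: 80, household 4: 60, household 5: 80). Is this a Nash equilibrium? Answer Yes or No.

Yes

Total = 270 ≥ 230: provided.
Household 1 (pledges 0, payoff 91): pledging 70 → total 340, payoff 21. No gain.
Household 2 (pledges 50, payoff 41): dropping to 0 → total 220, payoff 0. No gain.
Household 3 (pledges 80, payoff 11): dropping to 0 → total 190, payoff 0. No gain.
Household 4 (pledges 60, payoff 31): dropping to 0 → total 210, payoff 0. No gain.
Household 5 (pledges 80, payoff 11): dropping to 0 → total 190, payoff 0. No gain.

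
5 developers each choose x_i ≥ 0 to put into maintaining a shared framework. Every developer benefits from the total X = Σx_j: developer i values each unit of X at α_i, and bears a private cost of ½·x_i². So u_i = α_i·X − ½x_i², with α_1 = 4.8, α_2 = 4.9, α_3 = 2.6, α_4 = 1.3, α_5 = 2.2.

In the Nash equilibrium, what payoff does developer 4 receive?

Developer i's FOC: ∂u_i/∂x_i = α_i − x_i = 0, so x_i* = α_i.
NE contributions = (4.8, 4.9, 2.6, 1.3, 2.2); X = 15.8.
u_4 = α_4·X − ½·(x_4)² = 1.3·15.8 − ½·1.3² = 19.695.

19.695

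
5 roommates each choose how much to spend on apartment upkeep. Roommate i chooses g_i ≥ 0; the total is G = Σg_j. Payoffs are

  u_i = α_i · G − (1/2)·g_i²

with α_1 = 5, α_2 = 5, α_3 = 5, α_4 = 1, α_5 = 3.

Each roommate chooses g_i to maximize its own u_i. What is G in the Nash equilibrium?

Roommate i's FOC: ∂u_i/∂g_i = α_i − g_i = 0, so g_i* = α_i.
NE contributions = (5, 5, 5, 1, 3); G = 19.

19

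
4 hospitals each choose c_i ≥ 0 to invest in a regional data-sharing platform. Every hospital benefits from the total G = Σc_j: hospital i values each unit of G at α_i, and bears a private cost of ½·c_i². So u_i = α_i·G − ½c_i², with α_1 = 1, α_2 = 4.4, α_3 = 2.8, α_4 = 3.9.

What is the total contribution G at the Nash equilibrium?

Hospital i's FOC: ∂u_i/∂c_i = α_i − c_i = 0, so c_i* = α_i.
NE contributions = (1, 4.4, 2.8, 3.9); G = 12.1.

12.1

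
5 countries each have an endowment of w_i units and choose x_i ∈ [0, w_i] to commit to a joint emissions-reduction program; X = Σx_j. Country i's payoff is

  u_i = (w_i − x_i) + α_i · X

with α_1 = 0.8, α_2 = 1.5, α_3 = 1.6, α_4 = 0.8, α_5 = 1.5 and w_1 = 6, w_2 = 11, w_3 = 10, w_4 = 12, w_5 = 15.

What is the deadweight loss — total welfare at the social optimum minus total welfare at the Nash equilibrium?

∂u_i/∂x_i = α_i − 1, so country i contributes w_i if α_i > 1, else 0.
α_i > 1 for i ∈ {2, 3, 5}; NE contributions (0, 11, 10, 0, 15), X = 36.
W^NE = Σw_i − X^NE + (Σα_i)·X^NE = 54 + 5.2·36 = 241.2.
Planner: ∂(Σu_j)/∂x_i = Σα_j − 1 = 5.2 > 0, so everyone contributes w_i; X^SO = 54, W^SO = 54 + 5.2·54 = 334.8.
Deadweight loss = 93.6.

93.6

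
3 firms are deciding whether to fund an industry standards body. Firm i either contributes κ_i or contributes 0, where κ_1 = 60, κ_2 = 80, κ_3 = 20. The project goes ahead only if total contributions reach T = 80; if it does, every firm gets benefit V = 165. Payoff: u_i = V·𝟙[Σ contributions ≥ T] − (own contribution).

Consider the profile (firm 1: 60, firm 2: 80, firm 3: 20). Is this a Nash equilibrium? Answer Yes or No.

Total = 160 ≥ 80: provided.
Firm 1 (pledges 60, payoff 105): dropping to 0 → total 100, payoff 165. Profitable deviation.

No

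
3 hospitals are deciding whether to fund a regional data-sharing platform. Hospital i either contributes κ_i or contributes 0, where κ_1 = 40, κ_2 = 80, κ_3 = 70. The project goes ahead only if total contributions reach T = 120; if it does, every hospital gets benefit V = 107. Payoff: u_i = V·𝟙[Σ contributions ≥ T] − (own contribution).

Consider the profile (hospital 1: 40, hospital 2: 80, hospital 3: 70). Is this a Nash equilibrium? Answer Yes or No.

Total = 190 ≥ 120: provided.
Hospital 1 (pledges 40, payoff 67): dropping to 0 → total 150, payoff 107. Profitable deviation.

No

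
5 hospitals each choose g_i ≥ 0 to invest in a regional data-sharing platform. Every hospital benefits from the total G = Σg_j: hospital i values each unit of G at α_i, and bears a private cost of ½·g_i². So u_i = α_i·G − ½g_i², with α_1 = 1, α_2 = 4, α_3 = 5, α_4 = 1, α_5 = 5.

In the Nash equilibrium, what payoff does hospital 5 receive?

Hospital i's FOC: ∂u_i/∂g_i = α_i − g_i = 0, so g_i* = α_i.
NE contributions = (1, 4, 5, 1, 5); G = 16.
u_5 = α_5·G − ½·(g_5)² = 5·16 − ½·5² = 67.5.

67.5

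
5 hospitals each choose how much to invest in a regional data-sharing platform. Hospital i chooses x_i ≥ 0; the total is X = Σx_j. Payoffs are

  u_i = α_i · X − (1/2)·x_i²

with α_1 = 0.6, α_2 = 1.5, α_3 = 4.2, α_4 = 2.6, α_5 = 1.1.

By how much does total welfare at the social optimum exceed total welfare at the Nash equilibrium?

164.11

Hospital i's FOC: ∂u_i/∂x_i = α_i − x_i = 0, so x_i* = α_i.
NE contributions = (0.6, 1.5, 4.2, 2.6, 1.1); X = 10.
W^NE = (Σα)·X − ½Σα_i² = 10² − ½·28.22 = 85.89.
Planner sets x_i = Σα_j = 10 for every i, so X^SO = 5·10 = 50.
W^SO = (Σα)·X^SO − ½·5·(Σα)² = (5/2)·10² = 250.
Deadweight loss = W^SO − W^NE = 164.11.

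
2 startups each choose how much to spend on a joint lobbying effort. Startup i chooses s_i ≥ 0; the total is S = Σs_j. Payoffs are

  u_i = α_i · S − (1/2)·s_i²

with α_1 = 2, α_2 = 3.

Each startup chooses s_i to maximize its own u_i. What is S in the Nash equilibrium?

5

Startup i's FOC: ∂u_i/∂s_i = α_i − s_i = 0, so s_i* = α_i.
NE contributions = (2, 3); S = 5.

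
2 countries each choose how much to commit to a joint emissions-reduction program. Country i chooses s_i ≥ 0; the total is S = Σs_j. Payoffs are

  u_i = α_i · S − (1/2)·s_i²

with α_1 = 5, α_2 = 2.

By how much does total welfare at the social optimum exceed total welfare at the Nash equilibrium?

14.5

Country i's FOC: ∂u_i/∂s_i = α_i − s_i = 0, so s_i* = α_i.
NE contributions = (5, 2); S = 7.
W^NE = (Σα)·S − ½Σα_i² = 7² − ½·29 = 34.5.
Planner sets s_i = Σα_j = 7 for every i, so S^SO = 2·7 = 14.
W^SO = (Σα)·S^SO − ½·2·(Σα)² = (2/2)·7² = 49.
Deadweight loss = W^SO − W^NE = 14.5.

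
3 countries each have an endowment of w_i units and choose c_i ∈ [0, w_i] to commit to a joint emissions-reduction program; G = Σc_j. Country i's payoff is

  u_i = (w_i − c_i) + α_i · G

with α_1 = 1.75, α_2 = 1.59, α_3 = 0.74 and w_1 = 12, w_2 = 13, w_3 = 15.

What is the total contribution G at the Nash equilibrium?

25

∂u_i/∂c_i = α_i − 1, so country i contributes w_i if α_i > 1, else 0.
α_i > 1 for i ∈ {1, 2}; NE contributions (12, 13, 0), G = 25.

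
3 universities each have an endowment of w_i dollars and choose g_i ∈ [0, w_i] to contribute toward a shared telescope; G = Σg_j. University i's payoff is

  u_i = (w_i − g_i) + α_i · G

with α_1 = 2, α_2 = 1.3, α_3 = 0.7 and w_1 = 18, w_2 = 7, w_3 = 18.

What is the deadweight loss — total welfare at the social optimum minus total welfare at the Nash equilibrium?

∂u_i/∂g_i = α_i − 1, so university i contributes w_i if α_i > 1, else 0.
α_i > 1 for i ∈ {1, 2}; NE contributions (18, 7, 0), G = 25.
W^NE = Σw_i − G^NE + (Σα_i)·G^NE = 43 + 3·25 = 118.
Planner: ∂(Σu_j)/∂g_i = Σα_j − 1 = 3 > 0, so everyone contributes w_i; G^SO = 43, W^SO = 43 + 3·43 = 172.
Deadweight loss = 54.

54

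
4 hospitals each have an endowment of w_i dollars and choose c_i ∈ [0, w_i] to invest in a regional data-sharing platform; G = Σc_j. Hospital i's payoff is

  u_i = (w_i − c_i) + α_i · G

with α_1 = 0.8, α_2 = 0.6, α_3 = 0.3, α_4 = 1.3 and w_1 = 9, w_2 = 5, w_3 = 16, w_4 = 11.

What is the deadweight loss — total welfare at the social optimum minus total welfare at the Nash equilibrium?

60

∂u_i/∂c_i = α_i − 1, so hospital i contributes w_i if α_i > 1, else 0.
α_i > 1 for i ∈ {4}; NE contributions (0, 0, 0, 11), G = 11.
W^NE = Σw_i − G^NE + (Σα_i)·G^NE = 41 + 2·11 = 63.
Planner: ∂(Σu_j)/∂c_i = Σα_j − 1 = 2 > 0, so everyone contributes w_i; G^SO = 41, W^SO = 41 + 2·41 = 123.
Deadweight loss = 60.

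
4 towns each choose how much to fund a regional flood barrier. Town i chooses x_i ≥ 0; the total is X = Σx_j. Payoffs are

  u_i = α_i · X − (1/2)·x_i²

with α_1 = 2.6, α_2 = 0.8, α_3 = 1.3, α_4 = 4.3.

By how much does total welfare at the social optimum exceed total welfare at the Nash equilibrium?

Town i's FOC: ∂u_i/∂x_i = α_i − x_i = 0, so x_i* = α_i.
NE contributions = (2.6, 0.8, 1.3, 4.3); X = 9.
W^NE = (Σα)·X − ½Σα_i² = 9² − ½·27.58 = 67.21.
Planner sets x_i = Σα_j = 9 for every i, so X^SO = 4·9 = 36.
W^SO = (Σα)·X^SO − ½·4·(Σα)² = (4/2)·9² = 162.
Deadweight loss = W^SO − W^NE = 94.79.

94.79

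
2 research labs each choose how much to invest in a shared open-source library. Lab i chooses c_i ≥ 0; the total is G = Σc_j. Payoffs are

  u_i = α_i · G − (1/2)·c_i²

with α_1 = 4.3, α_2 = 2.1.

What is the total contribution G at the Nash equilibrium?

Lab i's FOC: ∂u_i/∂c_i = α_i − c_i = 0, so c_i* = α_i.
NE contributions = (4.3, 2.1); G = 6.4.

6.4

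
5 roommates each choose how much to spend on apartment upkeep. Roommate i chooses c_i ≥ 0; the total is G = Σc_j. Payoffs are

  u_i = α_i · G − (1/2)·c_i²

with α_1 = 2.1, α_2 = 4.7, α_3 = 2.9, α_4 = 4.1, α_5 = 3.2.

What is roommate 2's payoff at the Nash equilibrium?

Roommate i's FOC: ∂u_i/∂c_i = α_i − c_i = 0, so c_i* = α_i.
NE contributions = (2.1, 4.7, 2.9, 4.1, 3.2); G = 17.
u_2 = α_2·G − ½·(c_2)² = 4.7·17 − ½·4.7² = 68.855.

68.855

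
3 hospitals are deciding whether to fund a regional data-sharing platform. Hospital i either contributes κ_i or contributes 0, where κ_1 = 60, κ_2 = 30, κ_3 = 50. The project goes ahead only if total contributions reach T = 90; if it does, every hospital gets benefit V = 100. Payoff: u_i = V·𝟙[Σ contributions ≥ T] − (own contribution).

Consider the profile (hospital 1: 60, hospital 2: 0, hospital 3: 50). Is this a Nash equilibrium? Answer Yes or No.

Total = 110 ≥ 90: provided.
Hospital 1 (pledges 60, payoff 40): dropping to 0 → total 50, payoff 0. No gain.
Hospital 2 (pledges 0, payoff 100): pledging 30 → total 140, payoff 70. No gain.
Hospital 3 (pledges 50, payoff 50): dropping to 0 → total 60, payoff 0. No gain.

Yes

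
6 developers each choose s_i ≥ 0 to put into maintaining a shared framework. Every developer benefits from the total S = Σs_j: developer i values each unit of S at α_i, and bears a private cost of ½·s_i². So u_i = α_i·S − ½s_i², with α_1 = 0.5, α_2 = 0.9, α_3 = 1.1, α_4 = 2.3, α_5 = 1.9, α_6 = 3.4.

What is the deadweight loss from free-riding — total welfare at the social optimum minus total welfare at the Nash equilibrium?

215.385

Developer i's FOC: ∂u_i/∂s_i = α_i − s_i = 0, so s_i* = α_i.
NE contributions = (0.5, 0.9, 1.1, 2.3, 1.9, 3.4); S = 10.1.
W^NE = (Σα)·S − ½Σα_i² = 10.1² − ½·22.73 = 90.645.
Planner sets s_i = Σα_j = 10.1 for every i, so S^SO = 6·10.1 = 60.6.
W^SO = (Σα)·S^SO − ½·6·(Σα)² = (6/2)·10.1² = 306.03.
Deadweight loss = W^SO − W^NE = 215.385.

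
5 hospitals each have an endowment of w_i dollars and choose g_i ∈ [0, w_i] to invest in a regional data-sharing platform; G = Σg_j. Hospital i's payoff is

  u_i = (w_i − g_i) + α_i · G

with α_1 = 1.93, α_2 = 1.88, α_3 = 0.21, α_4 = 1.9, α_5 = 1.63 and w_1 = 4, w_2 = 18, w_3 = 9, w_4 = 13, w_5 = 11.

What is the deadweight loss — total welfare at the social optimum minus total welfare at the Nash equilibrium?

∂u_i/∂g_i = α_i − 1, so hospital i contributes w_i if α_i > 1, else 0.
α_i > 1 for i ∈ {1, 2, 4, 5}; NE contributions (4, 18, 0, 13, 11), G = 46.
W^NE = Σw_i − G^NE + (Σα_i)·G^NE = 55 + 6.55·46 = 356.3.
Planner: ∂(Σu_j)/∂g_i = Σα_j − 1 = 6.55 > 0, so everyone contributes w_i; G^SO = 55, W^SO = 55 + 6.55·55 = 415.25.
Deadweight loss = 58.95.

58.95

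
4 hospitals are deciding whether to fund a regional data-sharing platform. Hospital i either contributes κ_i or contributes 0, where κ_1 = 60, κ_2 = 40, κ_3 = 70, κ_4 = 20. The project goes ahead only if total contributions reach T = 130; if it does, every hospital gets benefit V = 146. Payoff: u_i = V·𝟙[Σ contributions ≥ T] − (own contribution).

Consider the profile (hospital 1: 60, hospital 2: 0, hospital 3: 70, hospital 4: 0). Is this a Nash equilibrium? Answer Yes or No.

Total = 130 ≥ 130: provided.
Hospital 1 (pledges 60, payoff 86): dropping to 0 → total 70, payoff 0. No gain.
Hospital 2 (pledges 0, payoff 146): pledging 40 → total 170, payoff 106. No gain.
Hospital 3 (pledges 70, payoff 76): dropping to 0 → total 60, payoff 0. No gain.
Hospital 4 (pledges 0, payoff 146): pledging 20 → total 150, payoff 126. No gain.

Yes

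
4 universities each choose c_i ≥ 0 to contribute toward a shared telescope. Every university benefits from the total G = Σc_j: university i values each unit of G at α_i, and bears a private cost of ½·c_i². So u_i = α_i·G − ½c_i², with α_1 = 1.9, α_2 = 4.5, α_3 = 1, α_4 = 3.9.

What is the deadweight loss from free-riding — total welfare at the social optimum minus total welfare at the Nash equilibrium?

University i's FOC: ∂u_i/∂c_i = α_i − c_i = 0, so c_i* = α_i.
NE contributions = (1.9, 4.5, 1, 3.9); G = 11.3.
W^NE = (Σα)·G − ½Σα_i² = 11.3² − ½·40.07 = 107.655.
Planner sets c_i = Σα_j = 11.3 for every i, so G^SO = 4·11.3 = 45.2.
W^SO = (Σα)·G^SO − ½·4·(Σα)² = (4/2)·11.3² = 255.38.
Deadweight loss = W^SO − W^NE = 147.725.

147.725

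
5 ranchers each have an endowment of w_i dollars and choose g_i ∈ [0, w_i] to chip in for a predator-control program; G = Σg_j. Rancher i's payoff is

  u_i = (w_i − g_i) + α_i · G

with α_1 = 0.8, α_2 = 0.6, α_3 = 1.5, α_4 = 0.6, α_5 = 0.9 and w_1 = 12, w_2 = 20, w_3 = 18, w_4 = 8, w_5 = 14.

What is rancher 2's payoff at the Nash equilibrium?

∂u_i/∂g_i = α_i − 1, so rancher i contributes w_i if α_i > 1, else 0.
α_i > 1 for i ∈ {3}; NE contributions (0, 0, 18, 0, 0), G = 18.
u_2 = (20 − 0) + 0.6·18 = 30.8.

30.8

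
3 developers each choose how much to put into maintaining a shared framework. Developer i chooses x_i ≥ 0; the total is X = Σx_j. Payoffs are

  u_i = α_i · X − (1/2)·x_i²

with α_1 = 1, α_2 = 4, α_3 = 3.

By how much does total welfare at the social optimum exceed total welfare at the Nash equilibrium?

45

Developer i's FOC: ∂u_i/∂x_i = α_i − x_i = 0, so x_i* = α_i.
NE contributions = (1, 4, 3); X = 8.
W^NE = (Σα)·X − ½Σα_i² = 8² − ½·26 = 51.
Planner sets x_i = Σα_j = 8 for every i, so X^SO = 3·8 = 24.
W^SO = (Σα)·X^SO − ½·3·(Σα)² = (3/2)·8² = 96.
Deadweight loss = W^SO − W^NE = 45.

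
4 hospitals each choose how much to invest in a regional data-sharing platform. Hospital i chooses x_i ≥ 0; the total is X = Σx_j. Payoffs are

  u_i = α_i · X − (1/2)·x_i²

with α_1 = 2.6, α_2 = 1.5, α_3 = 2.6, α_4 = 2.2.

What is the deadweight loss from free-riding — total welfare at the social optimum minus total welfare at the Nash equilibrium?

Hospital i's FOC: ∂u_i/∂x_i = α_i − x_i = 0, so x_i* = α_i.
NE contributions = (2.6, 1.5, 2.6, 2.2); X = 8.9.
W^NE = (Σα)·X − ½Σα_i² = 8.9² − ½·20.61 = 68.905.
Planner sets x_i = Σα_j = 8.9 for every i, so X^SO = 4·8.9 = 35.6.
W^SO = (Σα)·X^SO − ½·4·(Σα)² = (4/2)·8.9² = 158.42.
Deadweight loss = W^SO − W^NE = 89.515.

89.515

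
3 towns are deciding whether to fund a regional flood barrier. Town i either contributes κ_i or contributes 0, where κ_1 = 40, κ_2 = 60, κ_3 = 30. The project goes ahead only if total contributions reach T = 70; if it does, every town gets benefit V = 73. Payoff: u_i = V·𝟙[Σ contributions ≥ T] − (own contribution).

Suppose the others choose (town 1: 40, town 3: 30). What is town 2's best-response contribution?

0

Others' total = 70 ≥ 70; contributing adds cost 60 for no extra benefit.
Best response: 0.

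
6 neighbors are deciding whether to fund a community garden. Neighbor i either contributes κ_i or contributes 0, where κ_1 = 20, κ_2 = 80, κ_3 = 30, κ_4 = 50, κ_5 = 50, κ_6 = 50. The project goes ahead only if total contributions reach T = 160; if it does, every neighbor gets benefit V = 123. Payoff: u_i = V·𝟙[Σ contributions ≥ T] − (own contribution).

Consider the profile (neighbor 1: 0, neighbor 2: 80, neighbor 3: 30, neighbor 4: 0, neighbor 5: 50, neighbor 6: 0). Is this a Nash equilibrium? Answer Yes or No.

Yes

Total = 160 ≥ 160: provided.
Neighbor 1 (pledges 0, payoff 123): pledging 20 → total 180, payoff 103. No gain.
Neighbor 2 (pledges 80, payoff 43): dropping to 0 → total 80, payoff 0. No gain.
Neighbor 3 (pledges 30, payoff 93): dropping to 0 → total 130, payoff 0. No gain.
Neighbor 4 (pledges 0, payoff 123): pledging 50 → total 210, payoff 73. No gain.
Neighbor 5 (pledges 50, payoff 73): dropping to 0 → total 110, payoff 0. No gain.
Neighbor 6 (pledges 0, payoff 123): pledging 50 → total 210, payoff 73. No gain.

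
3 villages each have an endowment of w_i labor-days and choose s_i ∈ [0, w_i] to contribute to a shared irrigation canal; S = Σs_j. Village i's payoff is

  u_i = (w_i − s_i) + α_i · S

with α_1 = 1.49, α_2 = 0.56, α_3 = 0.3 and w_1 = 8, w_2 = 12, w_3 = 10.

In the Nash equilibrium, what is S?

8

∂u_i/∂s_i = α_i − 1, so village i contributes w_i if α_i > 1, else 0.
α_i > 1 for i ∈ {1}; NE contributions (8, 0, 0), S = 8.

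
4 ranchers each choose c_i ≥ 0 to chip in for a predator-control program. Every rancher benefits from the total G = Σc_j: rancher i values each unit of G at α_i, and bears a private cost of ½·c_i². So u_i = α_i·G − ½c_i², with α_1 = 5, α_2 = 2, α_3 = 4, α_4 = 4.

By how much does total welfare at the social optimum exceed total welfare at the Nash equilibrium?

255.5

Rancher i's FOC: ∂u_i/∂c_i = α_i − c_i = 0, so c_i* = α_i.
NE contributions = (5, 2, 4, 4); G = 15.
W^NE = (Σα)·G − ½Σα_i² = 15² − ½·61 = 194.5.
Planner sets c_i = Σα_j = 15 for every i, so G^SO = 4·15 = 60.
W^SO = (Σα)·G^SO − ½·4·(Σα)² = (4/2)·15² = 450.
Deadweight loss = W^SO − W^NE = 255.5.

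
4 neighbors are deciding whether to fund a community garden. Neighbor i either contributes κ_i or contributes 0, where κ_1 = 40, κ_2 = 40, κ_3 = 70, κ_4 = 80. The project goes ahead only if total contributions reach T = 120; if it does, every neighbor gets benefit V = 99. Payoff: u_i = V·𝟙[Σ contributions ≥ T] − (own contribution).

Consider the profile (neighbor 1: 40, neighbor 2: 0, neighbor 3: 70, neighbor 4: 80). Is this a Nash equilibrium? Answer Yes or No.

Total = 190 ≥ 120: provided.
Neighbor 1 (pledges 40, payoff 59): dropping to 0 → total 150, payoff 99. Profitable deviation.

No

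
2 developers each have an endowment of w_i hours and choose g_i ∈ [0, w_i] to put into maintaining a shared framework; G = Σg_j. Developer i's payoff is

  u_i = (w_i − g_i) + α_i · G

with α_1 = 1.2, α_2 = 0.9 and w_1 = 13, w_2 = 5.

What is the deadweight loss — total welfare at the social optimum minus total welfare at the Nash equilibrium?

5.5

∂u_i/∂g_i = α_i − 1, so developer i contributes w_i if α_i > 1, else 0.
α_i > 1 for i ∈ {1}; NE contributions (13, 0), G = 13.
W^NE = Σw_i − G^NE + (Σα_i)·G^NE = 18 + 1.1·13 = 32.3.
Planner: ∂(Σu_j)/∂g_i = Σα_j − 1 = 1.1 > 0, so everyone contributes w_i; G^SO = 18, W^SO = 18 + 1.1·18 = 37.8.
Deadweight loss = 5.5.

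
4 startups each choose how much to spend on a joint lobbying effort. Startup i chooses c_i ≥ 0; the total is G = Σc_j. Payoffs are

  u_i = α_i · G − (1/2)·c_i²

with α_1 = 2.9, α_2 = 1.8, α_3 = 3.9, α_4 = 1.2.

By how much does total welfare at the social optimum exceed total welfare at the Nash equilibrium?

Startup i's FOC: ∂u_i/∂c_i = α_i − c_i = 0, so c_i* = α_i.
NE contributions = (2.9, 1.8, 3.9, 1.2); G = 9.8.
W^NE = (Σα)·G − ½Σα_i² = 9.8² − ½·28.3 = 81.89.
Planner sets c_i = Σα_j = 9.8 for every i, so G^SO = 4·9.8 = 39.2.
W^SO = (Σα)·G^SO − ½·4·(Σα)² = (4/2)·9.8² = 192.08.
Deadweight loss = W^SO − W^NE = 110.19.

110.19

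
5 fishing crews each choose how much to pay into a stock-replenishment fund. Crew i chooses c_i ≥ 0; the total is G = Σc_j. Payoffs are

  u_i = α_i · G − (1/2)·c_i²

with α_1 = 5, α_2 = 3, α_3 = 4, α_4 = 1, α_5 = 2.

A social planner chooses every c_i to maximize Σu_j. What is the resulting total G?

75

Planner FOC: ∂(Σu_j)/∂c_i = (Σα_j) − c_i = 0, so c_i^SO = Σα_j = 15 for every i; G^SO = 75.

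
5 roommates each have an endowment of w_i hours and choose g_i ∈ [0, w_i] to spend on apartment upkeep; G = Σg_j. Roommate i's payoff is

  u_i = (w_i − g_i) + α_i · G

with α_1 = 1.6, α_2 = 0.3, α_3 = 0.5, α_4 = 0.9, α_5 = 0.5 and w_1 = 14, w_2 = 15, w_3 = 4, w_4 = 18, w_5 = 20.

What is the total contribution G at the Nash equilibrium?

∂u_i/∂g_i = α_i − 1, so roommate i contributes w_i if α_i > 1, else 0.
α_i > 1 for i ∈ {1}; NE contributions (14, 0, 0, 0, 0), G = 14.

14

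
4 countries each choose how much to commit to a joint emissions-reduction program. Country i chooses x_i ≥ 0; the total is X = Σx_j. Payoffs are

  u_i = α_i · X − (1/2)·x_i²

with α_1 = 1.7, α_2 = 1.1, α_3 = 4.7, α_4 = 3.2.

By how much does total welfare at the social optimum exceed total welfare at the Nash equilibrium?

132.705

Country i's FOC: ∂u_i/∂x_i = α_i − x_i = 0, so x_i* = α_i.
NE contributions = (1.7, 1.1, 4.7, 3.2); X = 10.7.
W^NE = (Σα)·X − ½Σα_i² = 10.7² − ½·36.43 = 96.275.
Planner sets x_i = Σα_j = 10.7 for every i, so X^SO = 4·10.7 = 42.8.
W^SO = (Σα)·X^SO − ½·4·(Σα)² = (4/2)·10.7² = 228.98.
Deadweight loss = W^SO − W^NE = 132.705.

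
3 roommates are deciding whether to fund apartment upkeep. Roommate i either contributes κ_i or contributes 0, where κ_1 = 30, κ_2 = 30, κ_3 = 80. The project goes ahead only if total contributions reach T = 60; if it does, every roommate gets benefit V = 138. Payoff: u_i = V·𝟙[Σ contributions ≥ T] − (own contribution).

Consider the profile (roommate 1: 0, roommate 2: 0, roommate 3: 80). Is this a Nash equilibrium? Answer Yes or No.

Total = 80 ≥ 60: provided.
Roommate 1 (pledges 0, payoff 138): pledging 30 → total 110, payoff 108. No gain.
Roommate 2 (pledges 0, payoff 138): pledging 30 → total 110, payoff 108. No gain.
Roommate 3 (pledges 80, payoff 58): dropping to 0 → total 0, payoff 0. No gain.

Yes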